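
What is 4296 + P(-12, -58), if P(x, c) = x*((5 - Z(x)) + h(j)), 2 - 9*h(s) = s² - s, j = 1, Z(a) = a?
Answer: 12268/3 ≈ 4089.3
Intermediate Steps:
h(s) = 2/9 - s²/9 + s/9 (h(s) = 2/9 - (s² - s)/9 = 2/9 + (-s²/9 + s/9) = 2/9 - s²/9 + s/9)
P(x, c) = x*(47/9 - x) (P(x, c) = x*((5 - x) + (2/9 - ⅑*1² + (⅑)*1)) = x*((5 - x) + (2/9 - ⅑*1 + ⅑)) = x*((5 - x) + (2/9 - ⅑ + ⅑)) = x*((5 - x) + 2/9) = x*(47/9 - x))
4296 + P(-12, -58) = 4296 + (⅑)*(-12)*(47 - 9*(-12)) = 4296 + (⅑)*(-12)*(47 + 108) = 4296 + (⅑)*(-12)*155 = 4296 - 620/3 = 12268/3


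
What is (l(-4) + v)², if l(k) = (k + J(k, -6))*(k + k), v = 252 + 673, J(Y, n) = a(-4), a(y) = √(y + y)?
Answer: 915337 - 30624*I*√2 ≈ 9.1534e+5 - 43309.0*I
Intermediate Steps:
a(y) = √2*√y (a(y) = √(2*y) = √2*√y)
J(Y, n) = 2*I*√2 (J(Y, n) = √2*√(-4) = √2*(2*I) = 2*I*√2)
v = 925
l(k) = 2*k*(k + 2*I*√2) (l(k) = (k + 2*I*√2)*(k + k) = (k + 2*I*√2)*(2*k) = 2*k*(k + 2*I*√2))
(l(-4) + v)² = (2*(-4)*(-4 + 2*I*√2) + 925)² = ((32 - 16*I*√2) + 925)² = (957 - 16*I*√2)²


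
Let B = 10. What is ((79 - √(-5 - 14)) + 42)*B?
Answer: 1210 - 10*I*√19 ≈ 1210.0 - 43.589*I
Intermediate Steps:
((79 - √(-5 - 14)) + 42)*B = ((79 - √(-5 - 14)) + 42)*10 = ((79 - √(-19)) + 42)*10 = ((79 - I*√19) + 42)*10 = (121 - I*√19)*10 = 1210 - 10*I*√19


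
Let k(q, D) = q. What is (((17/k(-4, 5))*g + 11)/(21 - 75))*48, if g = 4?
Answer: 16/3 ≈ 5.3333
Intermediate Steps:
(((17/k(-4, 5))*g + 11)/(21 - 75))*48 = (((17/(-4))*4 + 11)/(21 - 75))*48 = (((17*(-¼))*4 + 11)/(-54))*48 = ((-17/4*4 + 11)*(-1/54))*48 = ((-17 + 11)*(-1/54))*48 = -6*(-1/54)*48 = (⅑)*48 = 16/3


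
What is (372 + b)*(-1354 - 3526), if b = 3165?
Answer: -17260560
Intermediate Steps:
(372 + b)*(-1354 - 3526) = (372 + 3165)*(-1354 - 3526) = 3537*(-4880) = -17260560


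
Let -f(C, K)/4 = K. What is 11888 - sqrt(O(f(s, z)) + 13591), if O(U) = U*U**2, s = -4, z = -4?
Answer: 11888 - sqrt(17687) ≈ 11755.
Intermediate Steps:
f(C, K) = -4*K
O(U) = U**3
11888 - sqrt(O(f(s, z)) + 13591) = 11888 - sqrt((-4*(-4))**3 + 13591) = 11888 - sqrt(16**3 + 13591) = 11888 - sqrt(4096 + 13591) = 11888 - sqrt(17687)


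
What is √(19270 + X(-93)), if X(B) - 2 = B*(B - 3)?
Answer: 10*√282 ≈ 167.93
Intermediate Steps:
X(B) = 2 + B*(-3 + B) (X(B) = 2 + B*(B - 3) = 2 + B*(-3 + B))
√(19270 + X(-93)) = √(19270 + (2 + (-93)² - 3*(-93))) = √(19270 + (2 + 8649 + 279)) = √(19270 + 8930) = √28200 = 10*√282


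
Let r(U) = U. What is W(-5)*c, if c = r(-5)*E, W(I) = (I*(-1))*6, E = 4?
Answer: -600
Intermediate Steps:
W(I) = -6*I (W(I) = -I*6 = -6*I)
c = -20 (c = -5*4 = -20)
W(-5)*c = -6*(-5)*(-20) = 30*(-20) = -600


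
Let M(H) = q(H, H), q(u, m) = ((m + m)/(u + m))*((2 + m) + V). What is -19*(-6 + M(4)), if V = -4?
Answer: 76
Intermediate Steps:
q(u, m) = 2*m*(-2 + m)/(m + u) (q(u, m) = ((m + m)/(u + m))*((2 + m) - 4) = ((2*m)/(m + u))*(-2 + m) = (2*m/(m + u))*(-2 + m) = 2*m*(-2 + m)/(m + u))
M(H) = -2 + H (M(H) = 2*H*(-2 + H)/(H + H) = 2*H*(-2 + H)/((2*H)) = 2*H*(1/(2*H))*(-2 + H) = -2 + H)
-19*(-6 + M(4)) = -19*(-6 + (-2 + 4)) = -19*(-6 + 2) = -19*(-4) = 76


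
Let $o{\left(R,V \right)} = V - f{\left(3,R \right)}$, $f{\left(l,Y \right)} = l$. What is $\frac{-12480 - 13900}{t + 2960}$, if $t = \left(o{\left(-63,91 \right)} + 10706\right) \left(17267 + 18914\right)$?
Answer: $- \frac{13190}{195270337} \approx -6.7547 \cdot 10^{-5}$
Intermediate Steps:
$o{\left(R,V \right)} = -3 + V$ ($o{\left(R,V \right)} = V - 3 = -3 + V$)
$t = 390537714$ ($t = \left(\left(-3 + 91\right) + 10706\right) \left(17267 + 18914\right) = \left(88 + 10706\right) 36181 = 10794 \cdot 36181 = 390537714$)
$\frac{-12480 - 13900}{t + 2960} = \frac{-12480 - 13900}{390537714 + 2960} = - \frac{26380}{390540674} = \left(-26380\right) \frac{1}{390540674} = - \frac{13190}{195270337}$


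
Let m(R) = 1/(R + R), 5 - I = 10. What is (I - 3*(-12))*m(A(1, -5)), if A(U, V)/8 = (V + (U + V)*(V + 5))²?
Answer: 31/400 ≈ 0.077500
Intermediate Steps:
I = -5 (I = 5 - 1*10 = 5 - 10 = -5)
A(U, V) = 8*(V + (5 + V)*(U + V))² (A(U, V) = 8*(V + (U + V)*(V + 5))² = 8*(V + (U + V)*(5 + V))² = 8*(V + (5 + V)*(U + V))²)
m(R) = 1/(2*R)
(I - 3*(-12))*m(A(1, -5)) = (-5 - 3*(-12))*(1/(2*((8*((-5)² + 5*1 + 6*(-5) + 1*(-5))²)))) = (-5 + 36)*(1/(2*((8*(25 + 5 - 30 - 5)²)))) = 31*(1/(2*((8*(-5)²)))) = 31*(1/(2*((8*25)))) = 31*((½)/200) = 31*((½)*(1/200)) = 31*(1/400) = 31/400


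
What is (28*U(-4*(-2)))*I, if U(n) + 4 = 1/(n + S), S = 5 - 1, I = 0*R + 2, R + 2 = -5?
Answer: -658/3 ≈ -219.33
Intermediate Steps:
R = -7 (R = -2 - 5 = -7)
I = 2 (I = 0*(-7) + 2 = 0 + 2 = 2)
S = 4
U(n) = -4 + 1/(4 + n) (U(n) = -4 + 1/(n + 4) = -4 + 1/(4 + n))
(28*U(-4*(-2)))*I = (28*((-15 - (-16)*(-2))/(4 - 4*(-2))))*2 = (28*((-15 - 4*8)/(4 + 8)))*2 = (28*((-15 - 32)/12))*2 = (28*((1/12)*(-47)))*2 = (28*(-47/12))*2 = -329/3*2 = -658/3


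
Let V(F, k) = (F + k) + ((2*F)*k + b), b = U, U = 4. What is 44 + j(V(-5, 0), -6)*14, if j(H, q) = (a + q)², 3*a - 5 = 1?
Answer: 268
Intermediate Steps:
a = 2 (a = 5/3 + (⅓)*1 = 5/3 + ⅓ = 2)
b = 4
V(F, k) = 4 + F + k + 2*F*k (V(F, k) = (F + k) + ((2*F)*k + 4) = (F + k) + (2*F*k + 4) = (F + k) + (4 + 2*F*k) = 4 + F + k + 2*F*k)
j(H, q) = (2 + q)²
44 + j(V(-5, 0), -6)*14 = 44 + (2 - 6)²*14 = 44 + (-4)²*14 = 44 + 16*14 = 44 + 224 = 268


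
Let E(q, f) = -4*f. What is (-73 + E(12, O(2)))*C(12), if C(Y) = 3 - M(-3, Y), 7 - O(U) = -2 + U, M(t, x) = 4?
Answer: 101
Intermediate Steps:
O(U) = 9 - U (O(U) = 7 - (-2 + U) = 7 + (2 - U) = 9 - U)
C(Y) = -1 (C(Y) = 3 - 1*4 = 3 - 4 = -1)
(-73 + E(12, O(2)))*C(12) = (-73 - 4*(9 - 1*2))*(-1) = (-73 - 4*(9 - 2))*(-1) = (-73 - 4*7)*(-1) = (-73 - 28)*(-1) = -101*(-1) = 101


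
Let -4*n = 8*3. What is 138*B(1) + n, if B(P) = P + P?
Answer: 270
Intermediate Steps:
B(P) = 2*P
n = -6 (n = -2*3 = -¼*24 = -6)
138*B(1) + n = 138*(2*1) - 6 = 138*2 - 6 = 276 - 6 = 270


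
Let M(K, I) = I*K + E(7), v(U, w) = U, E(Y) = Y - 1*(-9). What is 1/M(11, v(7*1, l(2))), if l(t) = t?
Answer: 1/93 ≈ 0.010753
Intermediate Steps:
E(Y) = 9 + Y (E(Y) = Y + 9 = 9 + Y)
M(K, I) = 16 + I*K (M(K, I) = I*K + (9 + 7) = I*K + 16 = 16 + I*K)
1/M(11, v(7*1, l(2))) = 1/(16 + (7*1)*11) = 1/(16 + 7*11) = 1/(16 + 77) = 1/93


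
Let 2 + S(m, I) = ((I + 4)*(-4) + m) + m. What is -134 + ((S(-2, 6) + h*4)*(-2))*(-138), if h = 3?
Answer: -9518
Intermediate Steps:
S(m, I) = -18 - 4*I + 2*m (S(m, I) = -2 + (((I + 4)*(-4) + m) + m) = -2 + (((4 + I)*(-4) + m) + m) = -2 + (((-16 - 4*I) + m) + m) = -2 + ((-16 + m - 4*I) + m) = -2 + (-16 - 4*I + 2*m) = -18 - 4*I + 2*m)
-134 + ((S(-2, 6) + h*4)*(-2))*(-138) = -134 + (((-18 - 4*6 + 2*(-2)) + 3*4)*(-2))*(-138) = -134 + (((-18 - 24 - 4) + 12)*(-2))*(-138) = -134 + ((-46 + 12)*(-2))*(-138) = -134 - 34*(-2)*(-138) = -134 + 68*(-138) = -134 - 9384 = -9518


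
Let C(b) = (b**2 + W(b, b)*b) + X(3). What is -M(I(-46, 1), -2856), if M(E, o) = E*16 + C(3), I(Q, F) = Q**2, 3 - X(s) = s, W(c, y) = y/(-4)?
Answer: -135451/4 ≈ -33863.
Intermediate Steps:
W(c, y) = -y/4 (W(c, y) = y*(-1/4) = -y/4)
X(s) = 3 - s
C(b) = 3*b**2/4 (C(b) = (b**2 + (-b/4)*b) + (3 - 1*3) = (b**2 - b**2/4) + (3 - 3) = 3*b**2/4 + 0 = 3*b**2/4)
M(E, o) = 27/4 + 16*E (M(E, o) = E*16 + (3/4)*3**2 = 16*E + (3/4)*9 = 16*E + 27/4 = 27/4 + 16*E)
-M(I(-46, 1), -2856) = -(27/4 + 16*(-46)**2) = -(27/4 + 16*2116) = -(27/4 + 33856) = -1*135451/4 = -135451/4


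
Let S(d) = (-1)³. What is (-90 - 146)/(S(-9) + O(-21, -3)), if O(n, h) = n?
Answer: 118/11 ≈ 10.727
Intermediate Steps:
S(d) = -1
(-90 - 146)/(S(-9) + O(-21, -3)) = (-90 - 146)/(-1 - 21) = -236/(-22) = -236*(-1/22) = 118/11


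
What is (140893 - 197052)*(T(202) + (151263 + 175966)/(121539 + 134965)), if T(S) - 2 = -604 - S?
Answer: 11563249687933/256504 ≈ 4.5080e+7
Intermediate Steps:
T(S) = -602 - S (T(S) = 2 + (-604 - S) = -602 - S)
(140893 - 197052)*(T(202) + (151263 + 175966)/(121539 + 134965)) = (140893 - 197052)*((-602 - 1*202) + (151263 + 175966)/(121539 + 134965)) = -56159*((-602 - 202) + 327229/256504) = -56159*(-804 + 327229*(1/256504)) = -56159*(-804 + 327229/256504) = -56159*(-205901987/256504) = 11563249687933/256504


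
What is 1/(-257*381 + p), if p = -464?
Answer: -1/98381 ≈ -1.0165e-5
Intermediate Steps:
1/(-257*381 + p) = 1/(-257*381 - 464) = 1/(-97917 - 464) = 1/(-98381) = -1/98381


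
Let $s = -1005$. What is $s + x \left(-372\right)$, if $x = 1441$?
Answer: $-537057$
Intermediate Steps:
$s + x \left(-372\right) = -1005 + 1441 \left(-372\right) = -1005 - 536052 = -537057$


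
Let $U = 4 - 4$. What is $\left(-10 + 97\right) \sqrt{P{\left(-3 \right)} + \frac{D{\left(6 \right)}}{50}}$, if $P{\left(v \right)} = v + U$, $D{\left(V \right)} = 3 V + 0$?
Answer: $\frac{87 i \sqrt{66}}{5} \approx 141.36 i$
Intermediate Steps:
$D{\left(V \right)} = 3 V$
$U = 0$
$P{\left(v \right)} = v$ ($P{\left(v \right)} = v + 0 = v$)
$\left(-10 + 97\right) \sqrt{P{\left(-3 \right)} + \frac{D{\left(6 \right)}}{50}} = \left(-10 + 97\right) \sqrt{-3 + \frac{3 \cdot 6}{50}} = 87 \sqrt{-3 + 18 \cdot \frac{1}{50}} = 87 \sqrt{-3 + \frac{9}{25}} = 87 \sqrt{- \frac{66}{25}} = 87 \frac{i \sqrt{66}}{5} = \frac{87 i \sqrt{66}}{5}$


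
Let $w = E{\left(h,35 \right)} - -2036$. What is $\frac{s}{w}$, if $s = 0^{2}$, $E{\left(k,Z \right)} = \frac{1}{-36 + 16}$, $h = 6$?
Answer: $0$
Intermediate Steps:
$E{\left(k,Z \right)} = - \frac{1}{20}$ ($E{\left(k,Z \right)} = \frac{1}{-20} = - \frac{1}{20}$)
$s = 0$
$w = \frac{40719}{20}$ ($w = - \frac{1}{20} - -2036 = - \frac{1}{20} + 2036 = \frac{40719}{20} \approx 2035.9$)
$\frac{s}{w} = \frac{0}{\frac{40719}{20}} = 0 \cdot \frac{20}{40719} = 0$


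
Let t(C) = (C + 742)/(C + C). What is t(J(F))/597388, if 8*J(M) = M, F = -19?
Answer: -5917/22700744 ≈ -0.00026065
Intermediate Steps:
J(M) = M/8
t(C) = (742 + C)/(2*C) (t(C) = (742 + C)/((2*C)) = (742 + C)*(1/(2*C)) = (742 + C)/(2*C))
t(J(F))/597388 = ((742 + (⅛)*(-19))/(2*(((⅛)*(-19)))))/597388 = ((742 - 19/8)/(2*(-19/8)))*(1/597388) = ((½)*(-8/19)*(5917/8))*(1/597388) = -5917/38*1/597388 = -5917/22700744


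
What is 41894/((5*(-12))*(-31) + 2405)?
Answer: 41894/4265 ≈ 9.8227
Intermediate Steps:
41894/((5*(-12))*(-31) + 2405) = 41894/(-60*(-31) + 2405) = 41894/(1860 + 2405) = 41894/4265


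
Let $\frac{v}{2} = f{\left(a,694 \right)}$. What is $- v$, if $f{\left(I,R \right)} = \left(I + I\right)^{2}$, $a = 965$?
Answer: $-7449800$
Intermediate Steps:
$f{\left(I,R \right)} = 4 I^{2}$ ($f{\left(I,R \right)} = \left(2 I\right)^{2} = 4 I^{2}$)
$v = 7449800$ ($v = 2 \cdot 4 \cdot 965^{2} = 2 \cdot 4 \cdot 931225 = 2 \cdot 3724900 = 7449800$)
$- v = \left(-1\right) 7449800 = -7449800$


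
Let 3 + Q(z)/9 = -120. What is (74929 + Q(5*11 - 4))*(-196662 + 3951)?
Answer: -14226311442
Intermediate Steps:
Q(z) = -1107 (Q(z) = -27 + 9*(-120) = -27 - 1080 = -1107)
(74929 + Q(5*11 - 4))*(-196662 + 3951) = (74929 - 1107)*(-196662 + 3951) = 73822*(-192711) = -14226311442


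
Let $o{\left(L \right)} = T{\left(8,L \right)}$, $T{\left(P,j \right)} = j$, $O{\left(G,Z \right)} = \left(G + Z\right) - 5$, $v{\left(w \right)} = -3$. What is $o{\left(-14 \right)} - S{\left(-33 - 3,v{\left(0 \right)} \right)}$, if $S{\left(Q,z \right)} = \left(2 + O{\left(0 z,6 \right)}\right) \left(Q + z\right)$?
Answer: $103$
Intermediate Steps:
$O{\left(G,Z \right)} = -5 + G + Z$
$S{\left(Q,z \right)} = 3 Q + 3 z$ ($S{\left(Q,z \right)} = \left(2 + \left(-5 + 0 z + 6\right)\right) \left(Q + z\right) = \left(2 + \left(-5 + 0 + 6\right)\right) \left(Q + z\right) = \left(2 + 1\right) \left(Q + z\right) = 3 \left(Q + z\right) = 3 Q + 3 z$)
$o{\left(L \right)} = L$
$o{\left(-14 \right)} - S{\left(-33 - 3,v{\left(0 \right)} \right)} = -14 - \left(3 \left(-33 - 3\right) + 3 \left(-3\right)\right) = -14 - \left(3 \left(-36\right) - 9\right) = -14 - \left(-108 - 9\right) = -14 - -117 = -14 + 117 = 103$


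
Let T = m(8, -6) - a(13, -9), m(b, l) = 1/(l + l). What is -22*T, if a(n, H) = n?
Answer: 1727/6 ≈ 287.83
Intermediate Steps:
m(b, l) = 1/(2*l)
T = -157/12 (T = (1/2)/(-6) - 1*13 = (1/2)*(-1/6) - 13 = -1/12 - 13 = -157/12 ≈ -13.083)
-22*T = -22*(-157/12) = 1727/6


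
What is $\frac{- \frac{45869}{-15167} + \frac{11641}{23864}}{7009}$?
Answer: $\frac{1271176863}{2536874523592} \approx 0.00050108$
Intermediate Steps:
$\frac{- \frac{45869}{-15167} + \frac{11641}{23864}}{7009} = \left(\left(-45869\right) \left(- \frac{1}{15167}\right) + 11641 \cdot \frac{1}{23864}\right) \frac{1}{7009} = \left(\frac{45869}{15167} + \frac{11641}{23864}\right) \frac{1}{7009} = \frac{1271176863}{361945288} \cdot \frac{1}{7009} = \frac{1271176863}{2536874523592}$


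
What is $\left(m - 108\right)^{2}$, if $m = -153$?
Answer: $68121$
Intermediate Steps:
$\left(m - 108\right)^{2} = \left(-153 - 108\right)^{2} = \left(-261\right)^{2} = 68121$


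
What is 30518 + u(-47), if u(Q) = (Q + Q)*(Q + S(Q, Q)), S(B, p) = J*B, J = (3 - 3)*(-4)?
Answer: 34936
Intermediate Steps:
J = 0 (J = 0*(-4) = 0)
S(B, p) = 0 (S(B, p) = 0*B = 0)
u(Q) = 2*Q² (u(Q) = (Q + Q)*(Q + 0) = (2*Q)*Q = 2*Q²)
30518 + u(-47) = 30518 + 2*(-47)² = 30518 + 2*2209 = 30518 + 4418 = 34936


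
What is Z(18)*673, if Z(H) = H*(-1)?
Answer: -12114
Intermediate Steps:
Z(H) = -H
Z(18)*673 = -1*18*673 = -18*673 = -12114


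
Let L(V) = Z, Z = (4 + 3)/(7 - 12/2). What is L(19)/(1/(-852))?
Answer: -5964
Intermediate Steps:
Z = 7 (Z = 7/(7 - 12*1/2) = 7/(7 - 6) = 7/1 = 7*1 = 7)
L(V) = 7
L(19)/(1/(-852)) = 7/(1/(-852)) = 7/(-1/852) = 7*(-852) = -5964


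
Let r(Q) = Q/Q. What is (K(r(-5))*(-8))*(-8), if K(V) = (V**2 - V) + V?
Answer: 64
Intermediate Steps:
r(Q) = 1
K(V) = V**2
(K(r(-5))*(-8))*(-8) = (1**2*(-8))*(-8) = (1*(-8))*(-8) = -8*(-8) = 64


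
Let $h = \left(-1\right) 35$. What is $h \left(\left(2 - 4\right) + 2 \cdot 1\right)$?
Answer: $0$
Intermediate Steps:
$h = -35$
$h \left(\left(2 - 4\right) + 2 \cdot 1\right) = - 35 \left(\left(2 - 4\right) + 2 \cdot 1\right) = - 35 \left(\left(2 - 4\right) + 2\right) = - 35 \left(-2 + 2\right) = \left(-35\right) 0 = 0$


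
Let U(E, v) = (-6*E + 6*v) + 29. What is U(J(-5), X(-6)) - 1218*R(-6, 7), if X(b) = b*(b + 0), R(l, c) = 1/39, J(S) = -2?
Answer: 2935/13 ≈ 225.77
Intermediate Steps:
R(l, c) = 1/39
X(b) = b**2 (X(b) = b*b = b**2)
U(E, v) = 29 - 6*E + 6*v
U(J(-5), X(-6)) - 1218*R(-6, 7) = (29 - 6*(-2) + 6*(-6)**2) - 1218*1/39 = (29 + 12 + 6*36) - 406/13 = (29 + 12 + 216) - 406/13 = 257 - 406/13 = 2935/13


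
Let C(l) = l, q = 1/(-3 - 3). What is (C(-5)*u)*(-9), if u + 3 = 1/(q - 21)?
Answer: -17415/127 ≈ -137.13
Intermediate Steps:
q = -1/6 (q = 1/(-6) = -1/6 ≈ -0.16667)
u = -387/127 (u = -3 + 1/(-1/6 - 21) = -3 + 1/(-127/6) = -3 - 6/127 = -387/127 ≈ -3.0472)
(C(-5)*u)*(-9) = -5*(-387/127)*(-9) = (1935/127)*(-9) = -17415/127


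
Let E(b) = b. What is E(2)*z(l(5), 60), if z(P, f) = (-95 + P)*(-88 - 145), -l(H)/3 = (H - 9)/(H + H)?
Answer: 218554/5 ≈ 43711.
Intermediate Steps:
l(H) = -3*(-9 + H)/(2*H) (l(H) = -3*(H - 9)/(H + H) = -3*(-9 + H)/(2*H))
z(P, f) = 22135 - 233*P (z(P, f) = (-95 + P)*(-233) = 22135 - 233*P)
E(2)*z(l(5), 60) = 2*(22135 - 699*(9 - 1*5)/(2*5)) = 2*(22135 - 699*(9 - 5)/(2*5)) = 2*(22135 - 699*4/(2*5)) = 2*(22135 - 233*6/5) = 2*(22135 - 1398/5) = 2*(109277/5) = 218554/5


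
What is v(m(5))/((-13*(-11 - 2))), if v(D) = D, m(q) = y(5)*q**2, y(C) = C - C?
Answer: 0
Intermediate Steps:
y(C) = 0
m(q) = 0 (m(q) = 0*q**2 = 0)
v(m(5))/((-13*(-11 - 2))) = 0/((-13*(-11 - 2))) = 0/((-13*(-13))) = 0/169 = 0*(1/169) = 0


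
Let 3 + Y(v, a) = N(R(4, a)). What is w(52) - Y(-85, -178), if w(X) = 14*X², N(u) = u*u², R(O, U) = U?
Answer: 5677611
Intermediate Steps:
N(u) = u³
Y(v, a) = -3 + a³
w(52) - Y(-85, -178) = 14*52² - (-3 + (-178)³) = 14*2704 - (-3 - 5639752) = 37856 - 1*(-5639755) = 37856 + 5639755 = 5677611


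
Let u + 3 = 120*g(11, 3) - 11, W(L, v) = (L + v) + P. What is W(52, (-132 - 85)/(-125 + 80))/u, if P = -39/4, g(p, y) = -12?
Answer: -8473/261720 ≈ -0.032374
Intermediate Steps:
P = -39/4 ≈ -9.7500
W(L, v) = -39/4 + L + v (W(L, v) = (L + v) - 39/4 = -39/4 + L + v)
u = -1454 (u = -3 + (120*(-12) - 11) = -3 + (-1440 - 11) = -3 - 1451 = -1454)
W(52, (-132 - 85)/(-125 + 80))/u = (-39/4 + 52 + (-132 - 85)/(-125 + 80))/(-1454) = (-39/4 + 52 - 217/(-45))*(-1/1454) = (-39/4 + 52 - 217*(-1/45))*(-1/1454) = (-39/4 + 52 + 217/45)*(-1/1454) = (8473/180)*(-1/1454) = -8473/261720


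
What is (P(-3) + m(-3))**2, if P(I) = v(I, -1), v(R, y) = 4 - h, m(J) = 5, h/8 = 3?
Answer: 225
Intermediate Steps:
h = 24 (h = 8*3 = 24)
v(R, y) = -20 (v(R, y) = 4 - 1*24 = 4 - 24 = -20)
P(I) = -20
(P(-3) + m(-3))**2 = (-20 + 5)**2 = (-15)**2 = 225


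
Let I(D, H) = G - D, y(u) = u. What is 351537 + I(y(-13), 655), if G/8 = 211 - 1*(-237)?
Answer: 355134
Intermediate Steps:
G = 3584 (G = 8*(211 - 1*(-237)) = 8*(211 + 237) = 8*448 = 3584)
I(D, H) = 3584 - D
351537 + I(y(-13), 655) = 351537 + (3584 - 1*(-13)) = 351537 + (3584 + 13) = 351537 + 3597 = 355134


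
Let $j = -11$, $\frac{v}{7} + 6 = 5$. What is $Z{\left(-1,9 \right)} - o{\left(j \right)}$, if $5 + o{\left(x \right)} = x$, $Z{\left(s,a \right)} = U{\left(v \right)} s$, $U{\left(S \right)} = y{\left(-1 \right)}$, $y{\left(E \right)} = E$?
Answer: $17$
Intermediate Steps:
$v = -7$ ($v = -42 + 7 \cdot 5 = -42 + 35 = -7$)
$U{\left(S \right)} = -1$
$Z{\left(s,a \right)} = - s$
$o{\left(x \right)} = -5 + x$
$Z{\left(-1,9 \right)} - o{\left(j \right)} = \left(-1\right) \left(-1\right) - \left(-5 - 11\right) = 1 - -16 = 1 + 16 = 17$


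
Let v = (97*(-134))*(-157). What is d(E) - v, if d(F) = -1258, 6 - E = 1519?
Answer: -2041944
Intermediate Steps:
E = -1513 (E = 6 - 1*1519 = 6 - 1519 = -1513)
v = 2040686 (v = -12998*(-157) = 2040686)
d(E) - v = -1258 - 1*2040686 = -1258 - 2040686 = -2041944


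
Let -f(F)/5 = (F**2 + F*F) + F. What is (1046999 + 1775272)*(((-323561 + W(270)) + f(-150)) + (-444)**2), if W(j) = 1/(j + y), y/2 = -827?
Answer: -1369744640790471/1384 ≈ -9.8970e+11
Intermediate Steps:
y = -1654 (y = 2*(-827) = -1654)
f(F) = -10*F**2 - 5*F (f(F) = -5*((F**2 + F*F) + F) = -5*((F**2 + F**2) + F) = -5*(2*F**2 + F) = -5*(F + 2*F**2) = -10*F**2 - 5*F)
W(j) = 1/(-1654 + j) (W(j) = 1/(j - 1654) = 1/(-1654 + j))
(1046999 + 1775272)*(((-323561 + W(270)) + f(-150)) + (-444)**2) = (1046999 + 1775272)*(((-323561 + 1/(-1654 + 270)) - 5*(-150)*(1 + 2*(-150))) + (-444)**2) = 2822271*(((-323561 + 1/(-1384)) - 5*(-150)*(1 - 300)) + 197136) = 2822271*(((-323561 - 1/1384) - 5*(-150)*(-299)) + 197136) = 2822271*((-447808425/1384 - 224250) + 197136) = 2822271*(-758170425/1384 + 197136) = 2822271*(-485334201/1384) = -1369744640790471/1384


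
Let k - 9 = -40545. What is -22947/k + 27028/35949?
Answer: 71130693/53971432 ≈ 1.3179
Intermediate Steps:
k = -40536 (k = 9 - 40545 = -40536)
-22947/k + 27028/35949 = -22947/(-40536) + 27028/35949 = -22947*(-1/40536) + 27028*(1/35949) = 7649/13512 + 27028/35949 = 71130693/53971432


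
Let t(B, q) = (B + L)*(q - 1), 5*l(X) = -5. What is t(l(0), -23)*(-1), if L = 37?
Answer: 864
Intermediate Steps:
l(X) = -1 (l(X) = (⅕)*(-5) = -1)
t(B, q) = (-1 + q)*(37 + B) (t(B, q) = (B + 37)*(q - 1) = (37 + B)*(-1 + q) = (-1 + q)*(37 + B))
t(l(0), -23)*(-1) = (-37 - 1*(-1) + 37*(-23) - 1*(-23))*(-1) = (-37 + 1 - 851 + 23)*(-1) = -864*(-1) = 864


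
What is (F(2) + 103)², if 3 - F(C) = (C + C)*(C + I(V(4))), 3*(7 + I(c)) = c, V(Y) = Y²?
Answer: 98596/9 ≈ 10955.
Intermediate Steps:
I(c) = -7 + c/3
F(C) = 3 - 2*C*(-5/3 + C) (F(C) = 3 - (C + C)*(C + (-7 + (⅓)*4²)) = 3 - 2*C*(C + (-7 + (⅓)*16)) = 3 - 2*C*(C + (-7 + 16/3)) = 3 - 2*C*(C - 5/3) = 3 - 2*C*(-5/3 + C))
(F(2) + 103)² = ((3 - 2*2² + (10/3)*2) + 103)² = ((3 - 2*4 + 20/3) + 103)² = ((3 - 8 + 20/3) + 103)² = (5/3 + 103)² = (314/3)² = 98596/9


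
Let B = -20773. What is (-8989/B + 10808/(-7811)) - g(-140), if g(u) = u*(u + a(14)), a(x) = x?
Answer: -2862383710425/162257903 ≈ -17641.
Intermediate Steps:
g(u) = u*(14 + u) (g(u) = u*(u + 14) = u*(14 + u))
(-8989/B + 10808/(-7811)) - g(-140) = (-8989/(-20773) + 10808/(-7811)) - (-140)*(14 - 140) = (-8989*(-1/20773) + 10808*(-1/7811)) - (-140)*(-126) = (8989/20773 - 10808/7811) - 1*17640 = -154301505/162257903 - 17640 = -2862383710425/162257903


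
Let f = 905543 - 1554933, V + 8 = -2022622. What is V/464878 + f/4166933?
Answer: -4365025409105/968557739587 ≈ -4.5067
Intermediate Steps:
V = -2022630 (V = -8 - 2022622 = -2022630)
f = -649390
V/464878 + f/4166933 = -2022630/464878 - 649390/4166933 = -2022630*1/464878 - 649390*1/4166933 = -1011315/232439 - 649390/4166933 = -4365025409105/968557739587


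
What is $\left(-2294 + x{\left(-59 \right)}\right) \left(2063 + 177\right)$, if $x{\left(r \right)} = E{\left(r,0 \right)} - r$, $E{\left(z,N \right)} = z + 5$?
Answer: $-5127360$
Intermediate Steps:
$E{\left(z,N \right)} = 5 + z$
$x{\left(r \right)} = 5$ ($x{\left(r \right)} = \left(5 + r\right) - r = 5$)
$\left(-2294 + x{\left(-59 \right)}\right) \left(2063 + 177\right) = \left(-2294 + 5\right) \left(2063 + 177\right) = \left(-2289\right) 2240 = -5127360$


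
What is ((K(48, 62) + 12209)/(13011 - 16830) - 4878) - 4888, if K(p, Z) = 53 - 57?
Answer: -37308559/3819 ≈ -9769.2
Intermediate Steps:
K(p, Z) = -4
((K(48, 62) + 12209)/(13011 - 16830) - 4878) - 4888 = ((-4 + 12209)/(13011 - 16830) - 4878) - 4888 = (12205/(-3819) - 4878) - 4888 = (12205*(-1/3819) - 4878) - 4888 = (-12205/3819 - 4878) - 4888 = -18641287/3819 - 4888 = -37308559/3819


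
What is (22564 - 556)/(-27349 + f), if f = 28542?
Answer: 22008/1193 ≈ 18.448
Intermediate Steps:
(22564 - 556)/(-27349 + f) = (22564 - 556)/(-27349 + 28542) = 22008/1193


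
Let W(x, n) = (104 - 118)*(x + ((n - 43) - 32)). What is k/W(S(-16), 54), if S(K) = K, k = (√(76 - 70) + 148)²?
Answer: (148 + √6)²/518 ≈ 43.697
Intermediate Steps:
k = (148 + √6)² (k = (√6 + 148)² = (148 + √6)² ≈ 22635.)
W(x, n) = 1050 - 14*n - 14*x (W(x, n) = -14*(x + ((-43 + n) - 32)) = -14*(x + (-75 + n)) = -14*(-75 + n + x) = 1050 - 14*n - 14*x)
k/W(S(-16), 54) = (148 + √6)²/(1050 - 14*54 - 14*(-16)) = (148 + √6)²/(1050 - 756 + 224) = (148 + √6)²/518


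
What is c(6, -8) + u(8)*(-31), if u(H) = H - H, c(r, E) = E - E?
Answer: 0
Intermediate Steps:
c(r, E) = 0
u(H) = 0
c(6, -8) + u(8)*(-31) = 0 + 0*(-31) = 0 + 0 = 0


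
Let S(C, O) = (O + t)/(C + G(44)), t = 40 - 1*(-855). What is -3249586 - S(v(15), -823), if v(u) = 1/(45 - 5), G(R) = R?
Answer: -1907507942/587 ≈ -3.2496e+6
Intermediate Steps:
t = 895 (t = 40 + 855 = 895)
v(u) = 1/40
S(C, O) = (895 + O)/(44 + C) (S(C, O) = (O + 895)/(C + 44) = (895 + O)/(44 + C))
-3249586 - S(v(15), -823) = -3249586 - (895 - 823)/(44 + 1/40) = -3249586 - 72/1761/40 = -3249586 - 40*72/1761 = -3249586 - 1*960/587 = -3249586 - 960/587 = -1907507942/587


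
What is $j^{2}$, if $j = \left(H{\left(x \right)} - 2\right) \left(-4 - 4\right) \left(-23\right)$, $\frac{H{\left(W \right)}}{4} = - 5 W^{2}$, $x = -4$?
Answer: $3510325504$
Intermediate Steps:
$H{\left(W \right)} = - 20 W^{2}$ ($H{\left(W \right)} = 4 \left(- 5 W^{2}\right) = - 20 W^{2}$)
$j = -59248$ ($j = \left(- 20 \left(-4\right)^{2} - 2\right) \left(-4 - 4\right) \left(-23\right) = \left(\left(-20\right) 16 - 2\right) \left(-8\right) \left(-23\right) = \left(-320 - 2\right) \left(-8\right) \left(-23\right) = \left(-322\right) \left(-8\right) \left(-23\right) = 2576 \left(-23\right) = -59248$)
$j^{2} = \left(-59248\right)^{2} = 3510325504$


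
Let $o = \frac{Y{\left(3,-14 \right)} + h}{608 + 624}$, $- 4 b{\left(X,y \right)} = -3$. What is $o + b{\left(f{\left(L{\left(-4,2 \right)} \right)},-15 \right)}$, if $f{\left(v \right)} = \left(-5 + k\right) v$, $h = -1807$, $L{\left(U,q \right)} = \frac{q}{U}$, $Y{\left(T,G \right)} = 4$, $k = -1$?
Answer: $- \frac{879}{1232} \approx -0.71347$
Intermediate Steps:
$f{\left(v \right)} = - 6 v$ ($f{\left(v \right)} = \left(-5 - 1\right) v = - 6 v$)
$b{\left(X,y \right)} = \frac{3}{4}$ ($b{\left(X,y \right)} = \left(- \frac{1}{4}\right) \left(-3\right) = \frac{3}{4}$)
$o = - \frac{1803}{1232}$ ($o = \frac{4 - 1807}{608 + 624} = - \frac{1803}{1232} \approx -1.4635$)
$o + b{\left(f{\left(L{\left(-4,2 \right)} \right)},-15 \right)} = - \frac{1803}{1232} + \frac{3}{4} = - \frac{879}{1232}$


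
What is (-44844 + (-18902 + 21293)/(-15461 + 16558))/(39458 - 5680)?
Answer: -49191477/37054466 ≈ -1.3275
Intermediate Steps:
(-44844 + (-18902 + 21293)/(-15461 + 16558))/(39458 - 5680) = (-44844 + 2391/1097)/33778 = (-44844 + 2391*(1/1097))*(1/33778) = (-44844 + 2391/1097)*(1/33778) = -49191477/1097*1/33778 = -49191477/37054466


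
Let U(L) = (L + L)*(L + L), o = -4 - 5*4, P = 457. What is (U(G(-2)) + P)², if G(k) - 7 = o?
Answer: 2601769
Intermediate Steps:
o = -24 (o = -4 - 20 = -24)
G(k) = -17 (G(k) = 7 - 24 = -17)
U(L) = 4*L² (U(L) = (2*L)*(2*L) = 4*L²)
(U(G(-2)) + P)² = (4*(-17)² + 457)² = (4*289 + 457)² = (1156 + 457)² = 1613² = 2601769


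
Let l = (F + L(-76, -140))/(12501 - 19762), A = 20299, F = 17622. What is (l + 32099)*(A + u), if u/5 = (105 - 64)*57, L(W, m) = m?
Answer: 7453978570288/7261 ≈ 1.0266e+9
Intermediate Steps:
u = 11685 (u = 5*((105 - 64)*57) = 5*(41*57) = 5*2337 = 11685)
l = -17482/7261 (l = (17622 - 140)/(12501 - 19762) = 17482/(-7261) = 17482*(-1/7261) = -17482/7261 ≈ -2.4077)
(l + 32099)*(A + u) = (-17482/7261 + 32099)*(20299 + 11685) = (233053357/7261)*31984 = 7453978570288/7261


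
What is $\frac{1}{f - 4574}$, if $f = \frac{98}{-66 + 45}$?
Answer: $- \frac{3}{13736} \approx -0.0002184$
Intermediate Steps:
$f = - \frac{14}{3}$ ($f = \frac{98}{-21} = 98 \left(- \frac{1}{21}\right) = - \frac{14}{3} \approx -4.6667$)
$\frac{1}{f - 4574} = \frac{1}{- \frac{14}{3} - 4574} = \frac{1}{- \frac{13736}{3}} = - \frac{3}{13736}$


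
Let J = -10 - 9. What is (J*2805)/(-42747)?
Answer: 17765/14249 ≈ 1.2468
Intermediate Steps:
J = -19
(J*2805)/(-42747) = -19*2805/(-42747) = -53295*(-1/42747) = 17765/14249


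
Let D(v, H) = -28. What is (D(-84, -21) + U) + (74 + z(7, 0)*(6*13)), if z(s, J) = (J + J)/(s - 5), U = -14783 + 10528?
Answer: -4209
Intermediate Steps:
U = -4255
z(s, J) = 2*J/(-5 + s) (z(s, J) = (2*J)/(-5 + s) = 2*J/(-5 + s))
(D(-84, -21) + U) + (74 + z(7, 0)*(6*13)) = (-28 - 4255) + (74 + (2*0/(-5 + 7))*(6*13)) = -4283 + (74 + (2*0/2)*78) = -4283 + (74 + (2*0*(1/2))*78) = -4283 + (74 + 0*78) = -4283 + (74 + 0) = -4283 + 74 = -4209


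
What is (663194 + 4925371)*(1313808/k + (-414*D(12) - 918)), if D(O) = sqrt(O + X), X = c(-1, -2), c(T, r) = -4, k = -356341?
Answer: -1835479485135990/356341 - 4627331820*sqrt(2) ≈ -1.1695e+10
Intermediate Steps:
X = -4
D(O) = sqrt(-4 + O) (D(O) = sqrt(O - 4) = sqrt(-4 + O))
(663194 + 4925371)*(1313808/k + (-414*D(12) - 918)) = (663194 + 4925371)*(1313808/(-356341) + (-414*sqrt(-4 + 12) - 918)) = 5588565*(1313808*(-1/356341) + (-828*sqrt(2) - 918)) = 5588565*(-1313808/356341 + (-828*sqrt(2) - 918)) = 5588565*(-1313808/356341 + (-918 - 828*sqrt(2))) = 5588565*(-328434846/356341 - 828*sqrt(2)) = -1835479485135990/356341 - 4627331820*sqrt(2)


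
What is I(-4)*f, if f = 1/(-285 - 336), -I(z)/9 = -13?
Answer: -13/69 ≈ -0.18841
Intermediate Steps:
I(z) = 117 (I(z) = -9*(-13) = 117)
f = -1/621 (f = 1/(-621) = -1/621 ≈ -0.0016103)
I(-4)*f = 117*(-1/621) = -13/69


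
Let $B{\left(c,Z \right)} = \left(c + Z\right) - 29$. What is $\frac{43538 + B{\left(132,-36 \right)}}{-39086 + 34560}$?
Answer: $- \frac{43605}{4526} \approx -9.6343$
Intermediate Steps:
$B{\left(c,Z \right)} = -29 + Z + c$ ($B{\left(c,Z \right)} = \left(Z + c\right) - 29 = -29 + Z + c$)
$\frac{43538 + B{\left(132,-36 \right)}}{-39086 + 34560} = \frac{43538 - -67}{-39086 + 34560} = \frac{43538 + 67}{-4526} = 43605 \left(- \frac{1}{4526}\right) = - \frac{43605}{4526}$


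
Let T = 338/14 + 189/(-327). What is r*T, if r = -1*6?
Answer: -107880/763 ≈ -141.39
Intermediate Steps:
r = -6
T = 17980/763 (T = 338*(1/14) + 189*(-1/327) = 169/7 - 63/109 = 17980/763 ≈ 23.565)
r*T = -6*17980/763 = -107880/763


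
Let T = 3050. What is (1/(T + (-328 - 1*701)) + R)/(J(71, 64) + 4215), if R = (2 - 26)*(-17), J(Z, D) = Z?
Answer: 824569/8662006 ≈ 0.095194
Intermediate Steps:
R = 408 (R = -24*(-17) = 408)
(1/(T + (-328 - 1*701)) + R)/(J(71, 64) + 4215) = (1/(3050 + (-328 - 1*701)) + 408)/(71 + 4215) = (1/(3050 + (-328 - 701)) + 408)/4286 = (1/(3050 - 1029) + 408)*(1/4286) = (1/2021 + 408)*(1/4286) = (824569/2021)*(1/4286) = 824569/8662006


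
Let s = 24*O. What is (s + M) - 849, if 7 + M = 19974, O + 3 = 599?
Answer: 33422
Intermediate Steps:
O = 596 (O = -3 + 599 = 596)
s = 14304 (s = 24*596 = 14304)
M = 19967 (M = -7 + 19974 = 19967)
(s + M) - 849 = (14304 + 19967) - 849 = 34271 - 849 = 33422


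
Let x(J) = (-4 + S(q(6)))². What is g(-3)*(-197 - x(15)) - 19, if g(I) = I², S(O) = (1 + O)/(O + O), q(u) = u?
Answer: -30353/16 ≈ -1897.1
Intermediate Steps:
S(O) = (1 + O)/(2*O) (S(O) = (1 + O)/((2*O)) = (1 + O)*(1/(2*O)) = (1 + O)/(2*O))
x(J) = 1681/144 (x(J) = (-4 + (½)*(1 + 6)/6)² = (-4 + (½)*(⅙)*7)² = (-4 + 7/12)² = (-41/12)² = 1681/144)
g(-3)*(-197 - x(15)) - 19 = (-3)²*(-197 - 1*1681/144) - 19 = 9*(-197 - 1681/144) - 19 = 9*(-30049/144) - 19 = -30049/16 - 19 = -30353/16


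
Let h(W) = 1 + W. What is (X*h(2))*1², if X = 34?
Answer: 102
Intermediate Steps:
(X*h(2))*1² = (34*(1 + 2))*1² = (34*3)*1 = 102*1 = 102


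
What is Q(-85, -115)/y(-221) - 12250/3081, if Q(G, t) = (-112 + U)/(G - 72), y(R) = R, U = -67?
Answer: -32737673/8223189 ≈ -3.9811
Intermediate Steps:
Q(G, t) = -179/(-72 + G) (Q(G, t) = (-112 - 67)/(G - 72) = -179/(-72 + G))
Q(-85, -115)/y(-221) - 12250/3081 = -179/(-72 - 85)/(-221) - 12250/3081 = -179/(-157)*(-1/221) - 12250*1/3081 = -179*(-1/157)*(-1/221) - 12250/3081 = (179/157)*(-1/221) - 12250/3081 = -179/34697 - 12250/3081 = -32737673/8223189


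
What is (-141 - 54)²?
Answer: 38025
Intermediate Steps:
(-141 - 54)² = (-195)² = 38025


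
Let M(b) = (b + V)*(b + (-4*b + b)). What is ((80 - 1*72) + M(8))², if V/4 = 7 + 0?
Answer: 322624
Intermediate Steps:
V = 28 (V = 4*(7 + 0) = 4*7 = 28)
M(b) = -2*b*(28 + b) (M(b) = (b + 28)*(b + (-4*b + b)) = (28 + b)*(b - 3*b) = (28 + b)*(-2*b) = -2*b*(28 + b))
((80 - 1*72) + M(8))² = ((80 - 1*72) - 2*8*(28 + 8))² = ((80 - 72) - 2*8*36)² = (8 - 576)² = (-568)² = 322624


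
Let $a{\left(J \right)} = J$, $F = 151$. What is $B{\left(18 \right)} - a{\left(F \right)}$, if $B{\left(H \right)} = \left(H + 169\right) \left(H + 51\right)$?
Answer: $12752$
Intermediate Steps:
$B{\left(H \right)} = \left(51 + H\right) \left(169 + H\right)$ ($B{\left(H \right)} = \left(169 + H\right) \left(51 + H\right) = \left(51 + H\right) \left(169 + H\right)$)
$B{\left(18 \right)} - a{\left(F \right)} = \left(8619 + 18^{2} + 220 \cdot 18\right) - 151 = \left(8619 + 324 + 3960\right) - 151 = 12903 - 151 = 12752$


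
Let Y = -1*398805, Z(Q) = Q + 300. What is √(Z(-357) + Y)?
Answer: 3*I*√44318 ≈ 631.56*I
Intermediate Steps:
Z(Q) = 300 + Q
Y = -398805
√(Z(-357) + Y) = √((300 - 357) - 398805) = √(-57 - 398805) = √(-398862) = 3*I*√44318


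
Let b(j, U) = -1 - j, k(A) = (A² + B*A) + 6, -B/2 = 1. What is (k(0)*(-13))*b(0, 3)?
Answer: 78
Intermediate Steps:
B = -2 (B = -2*1 = -2)
k(A) = 6 + A² - 2*A (k(A) = (A² - 2*A) + 6 = 6 + A² - 2*A)
(k(0)*(-13))*b(0, 3) = ((6 + 0² - 2*0)*(-13))*(-1 - 1*0) = ((6 + 0 + 0)*(-13))*(-1 + 0) = (6*(-13))*(-1) = -78*(-1) = 78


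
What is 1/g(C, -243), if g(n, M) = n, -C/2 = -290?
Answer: 1/580 ≈ 0.0017241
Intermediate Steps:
C = 580 (C = -2*(-290) = 580)
1/g(C, -243) = 1/580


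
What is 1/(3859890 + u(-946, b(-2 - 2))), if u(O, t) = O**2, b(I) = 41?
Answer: 1/4754806 ≈ 2.1031e-7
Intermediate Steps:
1/(3859890 + u(-946, b(-2 - 2))) = 1/(3859890 + (-946)**2) = 1/(3859890 + 894916) = 1/4754806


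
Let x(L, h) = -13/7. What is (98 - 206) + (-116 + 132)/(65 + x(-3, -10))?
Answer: -23812/221 ≈ -107.75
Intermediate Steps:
x(L, h) = -13/7 (x(L, h) = -13*1/7 = -13/7)
(98 - 206) + (-116 + 132)/(65 + x(-3, -10)) = (98 - 206) + (-116 + 132)/(65 - 13/7) = -108 + 16/(442/7) = -108 + 16*(7/442) = -108 + 56/221 = -23812/221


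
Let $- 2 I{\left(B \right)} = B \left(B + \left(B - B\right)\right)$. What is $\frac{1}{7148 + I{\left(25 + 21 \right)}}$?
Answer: $\frac{1}{6090} \approx 0.0001642$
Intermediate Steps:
$I{\left(B \right)} = - \frac{B^{2}}{2}$ ($I{\left(B \right)} = - \frac{B \left(B + \left(B - B\right)\right)}{2} = - \frac{B \left(B + 0\right)}{2} = - \frac{B B}{2} = - \frac{B^{2}}{2}$)
$\frac{1}{7148 + I{\left(25 + 21 \right)}} = \frac{1}{7148 - \frac{\left(25 + 21\right)^{2}}{2}} = \frac{1}{7148 - \frac{46^{2}}{2}} = \frac{1}{7148 - 1058} = \frac{1}{6090}$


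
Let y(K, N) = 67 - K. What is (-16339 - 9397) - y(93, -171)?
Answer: -25710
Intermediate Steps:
(-16339 - 9397) - y(93, -171) = (-16339 - 9397) - (67 - 1*93) = -25736 - (67 - 93) = -25736 - 1*(-26) = -25736 + 26 = -25710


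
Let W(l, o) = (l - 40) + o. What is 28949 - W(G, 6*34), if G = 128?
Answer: 28657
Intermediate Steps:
W(l, o) = -40 + l + o (W(l, o) = (-40 + l) + o = -40 + l + o)
28949 - W(G, 6*34) = 28949 - (-40 + 128 + 6*34) = 28949 - (-40 + 128 + 204) = 28949 - 1*292 = 28949 - 292 = 28657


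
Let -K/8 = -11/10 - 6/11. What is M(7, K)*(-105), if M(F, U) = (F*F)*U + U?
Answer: -760200/11 ≈ -69109.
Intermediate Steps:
K = 724/55 (K = -8*(-11/10 - 6/11) = -8*(-181/110) = 724/55 ≈ 13.164)
M(F, U) = U + U*F**2 (M(F, U) = F**2*U + U = U*F**2 + U = U + U*F**2)
M(7, K)*(-105) = (724*(1 + 7**2)/55)*(-105) = (724*(1 + 49)/55)*(-105) = ((724/55)*50)*(-105) = (7240/11)*(-105) = -760200/11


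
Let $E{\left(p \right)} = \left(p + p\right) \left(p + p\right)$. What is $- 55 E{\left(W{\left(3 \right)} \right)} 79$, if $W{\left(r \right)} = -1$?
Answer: $-17380$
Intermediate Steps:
$E{\left(p \right)} = 4 p^{2}$ ($E{\left(p \right)} = 2 p 2 p = 4 p^{2}$)
$- 55 E{\left(W{\left(3 \right)} \right)} 79 = - 55 \cdot 4 \left(-1\right)^{2} \cdot 79 = - 55 \cdot 4 \cdot 1 \cdot 79 = \left(-55\right) 4 \cdot 79 = \left(-220\right) 79 = -17380$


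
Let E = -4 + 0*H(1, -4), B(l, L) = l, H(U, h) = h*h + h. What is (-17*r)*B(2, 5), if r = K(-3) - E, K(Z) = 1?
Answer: -170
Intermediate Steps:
H(U, h) = h + h² (H(U, h) = h² + h = h + h²)
E = -4 (E = -4 + 0*(-4*(1 - 4)) = -4 + 0*(-4*(-3)) = -4 + 0*12 = -4 + 0 = -4)
r = 5 (r = 1 - 1*(-4) = 1 + 4 = 5)
(-17*r)*B(2, 5) = -17*5*2 = -85*2 = -170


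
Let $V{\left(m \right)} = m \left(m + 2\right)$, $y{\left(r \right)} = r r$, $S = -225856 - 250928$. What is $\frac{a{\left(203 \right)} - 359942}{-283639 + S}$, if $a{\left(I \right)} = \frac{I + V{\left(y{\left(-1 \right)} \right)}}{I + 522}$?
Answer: $\frac{260957744}{551306675} \approx 0.47334$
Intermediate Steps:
$S = -476784$ ($S = -225856 - 250928 = -476784$)
$y{\left(r \right)} = r^{2}$
$V{\left(m \right)} = m \left(2 + m\right)$
$a{\left(I \right)} = \frac{3 + I}{522 + I}$ ($a{\left(I \right)} = \frac{I + \left(-1\right)^{2} \left(2 + \left(-1\right)^{2}\right)}{I + 522} = \frac{I + 1 \left(2 + 1\right)}{522 + I} = \frac{I + 1 \cdot 3}{522 + I} = \frac{I + 3}{522 + I} = \frac{3 + I}{522 + I}$)
$\frac{a{\left(203 \right)} - 359942}{-283639 + S} = \frac{\frac{3 + 203}{522 + 203} - 359942}{-283639 - 476784} = \frac{\frac{1}{725} \cdot 206 - 359942}{-760423} = \left(\frac{1}{725} \cdot 206 - 359942\right) \left(- \frac{1}{760423}\right) = \left(\frac{206}{725} - 359942\right) \left(- \frac{1}{760423}\right) = \left(- \frac{260957744}{725}\right) \left(- \frac{1}{760423}\right) = \frac{260957744}{551306675}$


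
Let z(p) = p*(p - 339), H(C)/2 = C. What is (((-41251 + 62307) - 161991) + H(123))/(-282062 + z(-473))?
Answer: -140689/102014 ≈ -1.3791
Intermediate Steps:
H(C) = 2*C
z(p) = p*(-339 + p)
(((-41251 + 62307) - 161991) + H(123))/(-282062 + z(-473)) = (((-41251 + 62307) - 161991) + 2*123)/(-282062 - 473*(-339 - 473)) = ((21056 - 161991) + 246)/(-282062 - 473*(-812)) = (-140935 + 246)/(-282062 + 384076) = -140689/102014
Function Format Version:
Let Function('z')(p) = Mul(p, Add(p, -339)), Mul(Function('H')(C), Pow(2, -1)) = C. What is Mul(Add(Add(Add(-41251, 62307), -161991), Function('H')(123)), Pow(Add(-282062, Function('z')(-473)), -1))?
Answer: Rational(-140689, 102014) ≈ -1.3791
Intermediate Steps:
Function('H')(C) = Mul(2, C)
Function('z')(p) = Mul(p, Add(-339, p))
Mul(Add(Add(Add(-41251, 62307), -161991), Function('H')(123)), Pow(Add(-282062, Function('z')(-473)), -1)) = Mul(Add(Add(Add(-41251, 62307), -161991), Mul(2, 123)), Pow(Add(-282062, Mul(-473, Add(-339, -473))), -1)) = Mul(Add(Add(21056, -161991), 246), Pow(Add(-282062, Mul(-473, -812)), -1)) = Mul(Add(-140935, 246), Pow(Add(-282062, 384076), -1)) = Mul(-140689, Pow(102014, -1)) = Mul(-140689, Rational(1, 102014)) = Rational(-140689, 102014)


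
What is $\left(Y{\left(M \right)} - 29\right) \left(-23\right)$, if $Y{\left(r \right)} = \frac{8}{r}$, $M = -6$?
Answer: $\frac{2093}{3} \approx 697.67$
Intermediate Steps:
$\left(Y{\left(M \right)} - 29\right) \left(-23\right) = \left(\frac{8}{-6} - 29\right) \left(-23\right) = \left(8 \left(- \frac{1}{6}\right) - 29\right) \left(-23\right) = \left(- \frac{4}{3} - 29\right) \left(-23\right) = \left(- \frac{91}{3}\right) \left(-23\right) = \frac{2093}{3}$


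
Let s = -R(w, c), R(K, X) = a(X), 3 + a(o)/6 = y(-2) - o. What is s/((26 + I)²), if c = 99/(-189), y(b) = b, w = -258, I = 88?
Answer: 47/22743 ≈ 0.0020666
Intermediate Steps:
a(o) = -30 - 6*o (a(o) = -18 + 6*(-2 - o) = -18 + (-12 - 6*o) = -30 - 6*o)
c = -11/21 (c = 99*(-1/189) = -11/21 ≈ -0.52381)
R(K, X) = -30 - 6*X
s = 188/7 (s = -(-30 - 6*(-11/21)) = -(-30 + 22/7) = -1*(-188/7) = 188/7 ≈ 26.857)
s/((26 + I)²) = 188/(7*((26 + 88)²)) = 188/(7*(114²)) = (188/7)/12996 = (188/7)*(1/12996) = 47/22743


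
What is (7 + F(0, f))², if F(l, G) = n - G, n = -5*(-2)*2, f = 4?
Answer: 529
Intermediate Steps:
n = 20 (n = 10*2 = 20)
F(l, G) = 20 - G
(7 + F(0, f))² = (7 + (20 - 1*4))² = (7 + (20 - 4))² = (7 + 16)² = 23² = 529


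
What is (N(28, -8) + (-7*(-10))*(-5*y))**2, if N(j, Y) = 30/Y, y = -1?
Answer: 1918225/16 ≈ 1.1989e+5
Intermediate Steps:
(N(28, -8) + (-7*(-10))*(-5*y))**2 = (30/(-8) + (-7*(-10))*(-5*(-1)))**2 = (30*(-1/8) + 70*5)**2 = (-15/4 + 350)**2 = (1385/4)**2 = 1918225/16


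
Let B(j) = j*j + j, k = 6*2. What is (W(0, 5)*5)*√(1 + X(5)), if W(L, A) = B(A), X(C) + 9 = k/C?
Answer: 60*I*√35 ≈ 354.96*I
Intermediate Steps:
k = 12
B(j) = j + j² (B(j) = j² + j = j + j²)
X(C) = -9 + 12/C
W(L, A) = A*(1 + A)
(W(0, 5)*5)*√(1 + X(5)) = ((5*(1 + 5))*5)*√(1 + (-9 + 12/5)) = ((5*6)*5)*√(1 + (-9 + 12*(⅕))) = (30*5)*√(1 + (-9 + 12/5)) = 150*√(1 - 33/5) = 150*√(-28/5) = 150*(2*I*√35/5) = 60*I*√35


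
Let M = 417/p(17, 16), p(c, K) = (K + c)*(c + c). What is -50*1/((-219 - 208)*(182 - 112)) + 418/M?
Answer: 467277043/415471 ≈ 1124.7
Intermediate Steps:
p(c, K) = 2*c*(K + c) (p(c, K) = (K + c)*(2*c) = 2*c*(K + c))
M = 139/374 (M = 417/((2*17*(16 + 17))) = 417/((2*17*33)) = 417/1122 = 417*(1/1122) = 139/374 ≈ 0.37166)
-50*1/((-219 - 208)*(182 - 112)) + 418/M = -50*1/((-219 - 208)*(182 - 112)) + 418/(139/374) = -50/((-427*70)) + 418*(374/139) = -50/(-29890) + 156332/139 = -50*(-1/29890) + 156332/139 = 5/2989 + 156332/139 = 467277043/415471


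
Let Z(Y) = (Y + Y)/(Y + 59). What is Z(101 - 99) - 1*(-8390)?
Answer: 511794/61 ≈ 8390.1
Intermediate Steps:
Z(Y) = 2*Y/(59 + Y) (Z(Y) = (2*Y)/(59 + Y) = 2*Y/(59 + Y))
Z(101 - 99) - 1*(-8390) = 2*(101 - 99)/(59 + (101 - 99)) - 1*(-8390) = 2*2/(59 + 2) + 8390 = 2*2/61 + 8390 = 2*2*(1/61) + 8390 = 4/61 + 8390 = 511794/61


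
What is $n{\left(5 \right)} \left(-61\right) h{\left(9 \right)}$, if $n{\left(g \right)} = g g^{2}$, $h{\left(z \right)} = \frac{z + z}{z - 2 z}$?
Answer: $15250$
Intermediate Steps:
$h{\left(z \right)} = -2$ ($h{\left(z \right)} = \frac{2 z}{\left(-1\right) z} = 2 z \left(- \frac{1}{z}\right) = -2$)
$n{\left(g \right)} = g^{3}$
$n{\left(5 \right)} \left(-61\right) h{\left(9 \right)} = 5^{3} \left(-61\right) \left(-2\right) = 125 \left(-61\right) \left(-2\right) = \left(-7625\right) \left(-2\right) = 15250$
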